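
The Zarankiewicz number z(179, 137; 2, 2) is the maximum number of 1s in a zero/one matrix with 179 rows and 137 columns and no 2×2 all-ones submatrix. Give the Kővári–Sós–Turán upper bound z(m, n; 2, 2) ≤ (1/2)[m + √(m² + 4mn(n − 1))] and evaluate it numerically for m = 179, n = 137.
z(179, 137; 2, 2) ≤ (1/2)[179 + √(179² + 4·179·137·136)] = (1/2)[179 + √13372553] = 1917.9251

Kővári–Sós–Turán: let r_1, ..., r_179 be the row sums and z = Σ r_i the total number of 1s. Each pair of columns can share at most one row with both entries 1 (else a 2×2 all-ones block appears), so Σ_i C(r_i, 2) ≤ C(137, 2) = 9316. By convexity Σ_i C(r_i, 2) ≥ 179·C(z/179, 2) = z(z − 179)/(2·179), giving z² − 179z − 179·137·136 ≤ 0 and hence z ≤ (1/2)[179 + √(32041 + 4·3335128)] = (1/2)[179 + √13372553] ≈ (1/2)(179 + 3656.8501) = 1917.9251.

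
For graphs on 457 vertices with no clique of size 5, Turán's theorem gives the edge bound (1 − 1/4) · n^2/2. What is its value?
Turán density bound = (3/4) · 457^2/2 = 626547/8 ≈ 78318.375

Turán's theorem: ex(n, K_{r+1}) is achieved by the complete r-partite Turán graph T(n, r) with parts as balanced as possible, and is at most (1 − 1/r) · n^2/2. For r = 4, n = 457: the density bound is (3/4) · 208849/2 = 626547/8 ≈ 78318.375. The integer-valued extremum is e(T(457, 4)) = 78318, which is strictly less than the density bound 626547/8 since 4 ∤ 457 (the parts of T(457, 4) cannot all be equal).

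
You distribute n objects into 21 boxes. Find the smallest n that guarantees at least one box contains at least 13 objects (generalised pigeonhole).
n = (13 − 1)·21 + 1 = 253

By the generalised pigeonhole principle, to guarantee some box contains ≥ r objects we need more than (r − 1) · k objects total. Threshold: n = (r − 1) · k + 1. With r = 13 and k = 21: n = 12 · 21 + 1 = 252 + 1 = 253. For n = 252 = 12 · 21, we can put exactly 12 objects in every box, avoiding 13 in any single one — so 253 is tight.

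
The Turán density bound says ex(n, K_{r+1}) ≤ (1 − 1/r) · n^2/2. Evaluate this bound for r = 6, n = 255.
Turán density bound = (5/6) · 255^2/2 = 108375/4 ≈ 27093.75

Turán's theorem: ex(n, K_{r+1}) is achieved by the complete r-partite Turán graph T(n, r) with parts as balanced as possible, and is at most (1 − 1/r) · n^2/2. For r = 6, n = 255: the density bound is (5/6) · 65025/2 = 108375/4 ≈ 27093.75. The integer-valued extremum is e(T(255, 6)) = 27093, which is strictly less than the density bound 108375/4 since 6 ∤ 255 (the parts of T(255, 6) cannot all be equal).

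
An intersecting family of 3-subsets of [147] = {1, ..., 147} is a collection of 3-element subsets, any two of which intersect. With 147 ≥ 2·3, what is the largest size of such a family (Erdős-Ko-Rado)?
max |F| = C(146, 2) = 10585

The Erdős-Ko-Rado theorem states: for n ≥ 2k, an intersecting family of k-subsets of an n-element set has size at most C(n − 1, k − 1), with equality for 'star' families {A ⊆ [n] : |A| = k, i ∈ A} (fix an element i). For n = 147, k = 3: C(146, 2) = 10585.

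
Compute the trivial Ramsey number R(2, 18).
R(2, 18) = 18

R(2, k) = k for all k ≥ 2: in a 2-colouring of K_k, either some edge is red (a red K_2) or all edges are blue (a blue K_k). And K_{17} coloured all-blue has no blue K_18, so R(2, 18) > 17. Hence R(2, 18) = 18.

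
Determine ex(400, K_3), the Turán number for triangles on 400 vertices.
ex(400, K_3) = ⌊400^2/4⌋ = 40000

Mantel (1907): a triangle-free graph on n vertices has at most ⌊n^2/4⌋ edges, with equality for the complete bipartite graph K_{⌊n/2⌋, ⌈n/2⌉}. For n = 400: ⌊400^2/4⌋ = ⌊160000/4⌋ = 40000. The extremal graph is K_{200, 200}, which has 200·200 = 40000 edges.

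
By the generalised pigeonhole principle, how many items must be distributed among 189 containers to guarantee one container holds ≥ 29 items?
n = (29 − 1)·189 + 1 = 5293

By the generalised pigeonhole principle, to guarantee some box contains ≥ r objects we need more than (r − 1) · k objects total. Threshold: n = (r − 1) · k + 1. With r = 29 and k = 189: n = 28 · 189 + 1 = 5292 + 1 = 5293. For n = 5292 = 28 · 189, we can put exactly 28 objects in every box, avoiding 29 in any single one — so 5293 is tight.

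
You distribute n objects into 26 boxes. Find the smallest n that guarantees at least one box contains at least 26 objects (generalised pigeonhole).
n = (26 − 1)·26 + 1 = 651

By the generalised pigeonhole principle, to guarantee some box contains ≥ r objects we need more than (r − 1) · k objects total. Threshold: n = (r − 1) · k + 1. With r = 26 and k = 26: n = 25 · 26 + 1 = 650 + 1 = 651. For n = 650 = 25 · 26, we can put exactly 25 objects in every box, avoiding 26 in any single one — so 651 is tight.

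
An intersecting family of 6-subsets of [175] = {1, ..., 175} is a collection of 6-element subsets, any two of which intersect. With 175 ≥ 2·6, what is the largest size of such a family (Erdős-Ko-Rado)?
max |F| = C(174, 5) = 1254260034

Erdős-Ko-Rado (1961): when n ≥ 2k, max |F| = C(n−1, k−1). The bound is attained by the star {A : i ∈ A} for any fixed i ∈ [n]. Here C(175−1, 6−1) = C(174, 5) = 1254260034.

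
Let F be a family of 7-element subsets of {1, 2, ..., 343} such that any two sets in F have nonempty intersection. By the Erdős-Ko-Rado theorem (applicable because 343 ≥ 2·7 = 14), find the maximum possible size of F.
max |F| = C(342, 6) = 2126538280581

The Erdős-Ko-Rado theorem states: for n ≥ 2k, an intersecting family of k-subsets of an n-element set has size at most C(n − 1, k − 1), with equality for 'star' families {A ⊆ [n] : |A| = k, i ∈ A} (fix an element i). For n = 343, k = 7: C(342, 6) = 2126538280581.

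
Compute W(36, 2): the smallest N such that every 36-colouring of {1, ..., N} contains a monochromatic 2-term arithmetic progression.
W(36, 2) = 36 + 1 = 37

A 2-term AP is any pair of integers, so a monochromatic 2-AP exists iff some colour is used at least twice. With 36 colours, the colouring i ↦ i on {1, ..., 36} uses each colour once, avoiding any monochromatic pair, so W(36, 2) > 36. For {1, ..., 37}, pigeonhole forces two integers of the same colour, which form a monochromatic 2-AP. Hence W(36, 2) = 37.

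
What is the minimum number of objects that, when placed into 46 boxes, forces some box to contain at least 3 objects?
n = (3 − 1)·46 + 1 = 93

By the generalised pigeonhole principle, to guarantee some box contains ≥ r objects we need more than (r − 1) · k objects total. Threshold: n = (r − 1) · k + 1. With r = 3 and k = 46: n = 2 · 46 + 1 = 92 + 1 = 93. For n = 92 = 2 · 46, we can put exactly 2 objects in every box, avoiding 3 in any single one — so 93 is tight.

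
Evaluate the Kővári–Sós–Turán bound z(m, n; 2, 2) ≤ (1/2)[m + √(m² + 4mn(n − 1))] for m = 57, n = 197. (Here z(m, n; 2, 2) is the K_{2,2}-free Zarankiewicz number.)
z(57, 197; 2, 2) ≤ (1/2)[57 + √(57² + 4·57·197·196)] = (1/2)[57 + √8806785] = 1512.3114

Kővári–Sós–Turán: let r_1, ..., r_57 be the row sums and z = Σ r_i the total number of 1s. Each pair of columns can share at most one row with both entries 1 (else a 2×2 all-ones block appears), so Σ_i C(r_i, 2) ≤ C(197, 2) = 19306. By convexity Σ_i C(r_i, 2) ≥ 57·C(z/57, 2) = z(z − 57)/(2·57), giving z² − 57z − 57·197·196 ≤ 0 and hence z ≤ (1/2)[57 + √(3249 + 4·2200884)] = (1/2)[57 + √8806785] ≈ (1/2)(57 + 2967.6228) = 1512.3114.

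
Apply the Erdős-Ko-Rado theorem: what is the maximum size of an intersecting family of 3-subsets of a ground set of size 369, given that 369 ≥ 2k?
max |F| = C(368, 2) = 67528

Erdős-Ko-Rado (1961): when n ≥ 2k, max |F| = C(n−1, k−1). The bound is attained by the star {A : i ∈ A} for any fixed i ∈ [n]. Here C(369−1, 3−1) = C(368, 2) = 67528.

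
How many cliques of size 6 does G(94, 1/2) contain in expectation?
E[# K_6] = C(94, 6) · (1/2)^C(6, 2) = 814216767 / 2^15 ≈ 24847.923798

For each 6-subset S of vertices (there are C(94, 6) = 814216767 such S), let X_S = 1 if S induces a K_6 (all C(6, 2) = 15 edges present). Then P(X_S = 1) = (1/2)^15 = 1/32768. By linearity of expectation, E[# K_6] = C(94, 6) · (1/2)^15 = 814216767 / 32768 ≈ 24847.923798.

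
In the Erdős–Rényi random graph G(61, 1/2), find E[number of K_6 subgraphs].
E[# K_6] = C(61, 6) · (1/2)^C(6, 2) = 55525372 / 2^15 = 13881343/8192 ≈ 1694.499878

For each 6-subset S of vertices (there are C(61, 6) = 55525372 such S), let X_S = 1 if S induces a K_6 (all C(6, 2) = 15 edges present). Then P(X_S = 1) = (1/2)^15 = 1/32768. By linearity of expectation, E[# K_6] = C(61, 6) · (1/2)^15 = 55525372 / 32768 = 13881343/8192 ≈ 1694.499878.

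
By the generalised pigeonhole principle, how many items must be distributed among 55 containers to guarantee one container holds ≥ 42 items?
n = (42 − 1)·55 + 1 = 2256

By the generalised pigeonhole principle, to guarantee some box contains ≥ r objects we need more than (r − 1) · k objects total. Threshold: n = (r − 1) · k + 1. With r = 42 and k = 55: n = 41 · 55 + 1 = 2255 + 1 = 2256. For n = 2255 = 41 · 55, we can put exactly 41 objects in every box, avoiding 42 in any single one — so 2256 is tight.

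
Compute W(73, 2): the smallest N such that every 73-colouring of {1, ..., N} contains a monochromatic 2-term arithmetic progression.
W(73, 2) = 73 + 1 = 74

A 2-term AP is any pair of integers, so a monochromatic 2-AP exists iff some colour is used at least twice. With 73 colours, the colouring i ↦ i on {1, ..., 73} uses each colour once, avoiding any monochromatic pair, so W(73, 2) > 73. For {1, ..., 74}, pigeonhole forces two integers of the same colour, which form a monochromatic 2-AP. Hence W(73, 2) = 74.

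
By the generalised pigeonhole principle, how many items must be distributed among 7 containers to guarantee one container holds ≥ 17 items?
n = (17 − 1)·7 + 1 = 113

By the generalised pigeonhole principle, to guarantee some box contains ≥ r objects we need more than (r − 1) · k objects total. Threshold: n = (r − 1) · k + 1. With r = 17 and k = 7: n = 16 · 7 + 1 = 112 + 1 = 113. For n = 112 = 16 · 7, we can put exactly 16 objects in every box, avoiding 17 in any single one — so 113 is tight.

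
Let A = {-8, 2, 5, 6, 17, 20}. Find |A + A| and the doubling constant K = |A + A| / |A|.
K = |A + A| / |A| = 19/6

Enumerate A + A = {a + b : a, b ∈ A}. With |A| = 6, there are |A|^2 = 36 ordered sum pairs; collecting distinct values, A + A = {-16, -6, -3, -2, 4, 7, 8, 9, 10, 11, 12, 19, 22, 23, 25, 26, 34, 37, 40}, so |A + A| = 19. Thus K = 19/6. For comparison, the minimum possible |A + A| over all 6-element sets is 2·6 − 1 = 11 (so min K = 11/6), attained only by arithmetic progressions.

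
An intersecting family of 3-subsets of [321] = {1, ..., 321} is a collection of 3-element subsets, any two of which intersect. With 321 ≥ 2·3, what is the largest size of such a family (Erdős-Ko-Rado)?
max |F| = C(320, 2) = 51040

Erdős-Ko-Rado (1961): when n ≥ 2k, max |F| = C(n−1, k−1). The bound is attained by the star {A : i ∈ A} for any fixed i ∈ [n]. Here C(321−1, 3−1) = C(320, 2) = 51040.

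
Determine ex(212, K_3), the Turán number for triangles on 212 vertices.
ex(212, K_3) = ⌊212^2/4⌋ = 11236

Mantel (1907): a triangle-free graph on n vertices has at most ⌊n^2/4⌋ edges, with equality for the complete bipartite graph K_{⌊n/2⌋, ⌈n/2⌉}. For n = 212: ⌊212^2/4⌋ = ⌊44944/4⌋ = 11236. The extremal graph is K_{106, 106}, which has 106·106 = 11236 edges.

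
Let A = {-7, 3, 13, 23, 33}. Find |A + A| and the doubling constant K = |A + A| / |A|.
K = |A + A| / |A| = 9/5

Enumerate A + A = {a + b : a, b ∈ A}. With |A| = 5, there are |A|^2 = 25 ordered sum pairs; collecting distinct values, A + A = {-14, -4, 6, 16, 26, 36, 46, 56, 66}, so |A + A| = 9. Thus K = 9/5. Here |A + A| = 2|A| − 1 = 9, the minimum possible — so K = 9/5 is minimal, which holds iff A is an arithmetic progression.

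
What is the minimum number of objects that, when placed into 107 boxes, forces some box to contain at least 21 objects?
n = (21 − 1)·107 + 1 = 2141

By the generalised pigeonhole principle, to guarantee some box contains ≥ r objects we need more than (r − 1) · k objects total. Threshold: n = (r − 1) · k + 1. With r = 21 and k = 107: n = 20 · 107 + 1 = 2140 + 1 = 2141. For n = 2140 = 20 · 107, we can put exactly 20 objects in every box, avoiding 21 in any single one — so 2141 is tight.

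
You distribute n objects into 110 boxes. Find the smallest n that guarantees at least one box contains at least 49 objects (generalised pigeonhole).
n = (49 − 1)·110 + 1 = 5281

By the generalised pigeonhole principle, to guarantee some box contains ≥ r objects we need more than (r − 1) · k objects total. Threshold: n = (r − 1) · k + 1. With r = 49 and k = 110: n = 48 · 110 + 1 = 5280 + 1 = 5281. For n = 5280 = 48 · 110, we can put exactly 48 objects in every box, avoiding 49 in any single one — so 5281 is tight.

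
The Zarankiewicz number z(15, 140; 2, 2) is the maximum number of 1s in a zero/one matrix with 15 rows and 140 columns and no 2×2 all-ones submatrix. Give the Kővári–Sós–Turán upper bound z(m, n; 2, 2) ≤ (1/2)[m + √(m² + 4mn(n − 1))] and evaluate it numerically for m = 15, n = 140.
z(15, 140; 2, 2) ≤ (1/2)[15 + √(15² + 4·15·140·139)] = (1/2)[15 + √1167825] = 547.8298

Kővári–Sós–Turán: let r_1, ..., r_15 be the row sums and z = Σ r_i the total number of 1s. Each pair of columns can share at most one row with both entries 1 (else a 2×2 all-ones block appears), so Σ_i C(r_i, 2) ≤ C(140, 2) = 9730. By convexity Σ_i C(r_i, 2) ≥ 15·C(z/15, 2) = z(z − 15)/(2·15), giving z² − 15z − 15·140·139 ≤ 0 and hence z ≤ (1/2)[15 + √(225 + 4·291900)] = (1/2)[15 + √1167825] ≈ (1/2)(15 + 1080.6595) = 547.8298.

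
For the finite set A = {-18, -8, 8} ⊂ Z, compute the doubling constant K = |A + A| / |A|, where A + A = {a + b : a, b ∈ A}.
K = |A + A| / |A| = 6/3 = 2

Enumerate A + A = {a + b : a, b ∈ A}. With |A| = 3, there are |A|^2 = 9 ordered sum pairs; collecting distinct values, A + A = {-36, -26, -16, -10, 0, 16}, so |A + A| = 6. Thus K = 6/3 = 2. For comparison, the minimum possible |A + A| over all 3-element sets is 2·3 − 1 = 5 (so min K = 5/3), attained only by arithmetic progressions.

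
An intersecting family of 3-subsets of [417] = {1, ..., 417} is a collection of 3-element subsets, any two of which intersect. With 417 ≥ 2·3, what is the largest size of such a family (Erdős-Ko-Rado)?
max |F| = C(416, 2) = 86320

The Erdős-Ko-Rado theorem states: for n ≥ 2k, an intersecting family of k-subsets of an n-element set has size at most C(n − 1, k − 1), with equality for 'star' families {A ⊆ [n] : |A| = k, i ∈ A} (fix an element i). For n = 417, k = 3: C(416, 2) = 86320.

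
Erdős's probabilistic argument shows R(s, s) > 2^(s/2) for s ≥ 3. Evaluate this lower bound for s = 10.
2^(10/2) = 32; so R(10, 10) > 32

Colour each edge of K_n uniformly at random with red/blue. The expected number of monochromatic K_10 is C(n, 10) · 2 · 2^(−C(10,2)). If C(n, 10) · 2^(1 − C(10,2)) < 1, then with positive probability no monochromatic K_10 exists, so R(10, 10) > n. The standard estimate C(n, 10) ≤ n^10/10! shows this inequality holds whenever n ≤ 2^(10/2) (since 10! · 2^(C(10,2) − 1) > 2^(10^2/2) ≥ n^10). Hence R(10, 10) > 2^(10/2) = 32.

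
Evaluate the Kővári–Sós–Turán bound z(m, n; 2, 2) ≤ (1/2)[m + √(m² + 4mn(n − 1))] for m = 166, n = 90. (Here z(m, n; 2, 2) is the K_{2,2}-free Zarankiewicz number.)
z(166, 90; 2, 2) ≤ (1/2)[166 + √(166² + 4·166·90·89)] = (1/2)[166 + √5346196] = 1239.0921

Kővári–Sós–Turán: let r_1, ..., r_166 be the row sums and z = Σ r_i the total number of 1s. Each pair of columns can share at most one row with both entries 1 (else a 2×2 all-ones block appears), so Σ_i C(r_i, 2) ≤ C(90, 2) = 4005. By convexity Σ_i C(r_i, 2) ≥ 166·C(z/166, 2) = z(z − 166)/(2·166), giving z² − 166z − 166·90·89 ≤ 0 and hence z ≤ (1/2)[166 + √(27556 + 4·1329660)] = (1/2)[166 + √5346196] ≈ (1/2)(166 + 2312.1842) = 1239.0921.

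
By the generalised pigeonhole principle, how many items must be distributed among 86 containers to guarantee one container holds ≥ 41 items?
n = (41 − 1)·86 + 1 = 3441

By the generalised pigeonhole principle, to guarantee some box contains ≥ r objects we need more than (r − 1) · k objects total. Threshold: n = (r − 1) · k + 1. With r = 41 and k = 86: n = 40 · 86 + 1 = 3440 + 1 = 3441. For n = 3440 = 40 · 86, we can put exactly 40 objects in every box, avoiding 41 in any single one — so 3441 is tight.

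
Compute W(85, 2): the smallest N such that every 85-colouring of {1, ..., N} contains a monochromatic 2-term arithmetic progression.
W(85, 2) = 85 + 1 = 86

A 2-term AP is any pair of integers, so a monochromatic 2-AP exists iff some colour is used at least twice. With 85 colours, the colouring i ↦ i on {1, ..., 85} uses each colour once, avoiding any monochromatic pair, so W(85, 2) > 85. For {1, ..., 86}, pigeonhole forces two integers of the same colour, which form a monochromatic 2-AP. Hence W(85, 2) = 86.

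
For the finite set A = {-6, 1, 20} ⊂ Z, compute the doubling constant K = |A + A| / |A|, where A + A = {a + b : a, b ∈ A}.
K = |A + A| / |A| = 6/3 = 2

Enumerate A + A = {a + b : a, b ∈ A}. With |A| = 3, there are |A|^2 = 9 ordered sum pairs; collecting distinct values, A + A = {-12, -5, 2, 14, 21, 40}, so |A + A| = 6. Thus K = 6/3 = 2. For comparison, the minimum possible |A + A| over all 3-element sets is 2·3 − 1 = 5 (so min K = 5/3), attained only by arithmetic progressions.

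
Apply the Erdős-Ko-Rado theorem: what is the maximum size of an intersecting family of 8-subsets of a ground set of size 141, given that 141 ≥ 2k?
max |F| = C(140, 7) = 179593009560

The Erdős-Ko-Rado theorem states: for n ≥ 2k, an intersecting family of k-subsets of an n-element set has size at most C(n − 1, k − 1), with equality for 'star' families {A ⊆ [n] : |A| = k, i ∈ A} (fix an element i). For n = 141, k = 8: C(140, 7) = 179593009560.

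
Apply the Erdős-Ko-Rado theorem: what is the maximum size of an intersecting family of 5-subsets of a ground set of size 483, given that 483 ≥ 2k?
max |F| = C(482, 4) = 2221046360

The Erdős-Ko-Rado theorem states: for n ≥ 2k, an intersecting family of k-subsets of an n-element set has size at most C(n − 1, k − 1), with equality for 'star' families {A ⊆ [n] : |A| = k, i ∈ A} (fix an element i). For n = 483, k = 5: C(482, 4) = 2221046360.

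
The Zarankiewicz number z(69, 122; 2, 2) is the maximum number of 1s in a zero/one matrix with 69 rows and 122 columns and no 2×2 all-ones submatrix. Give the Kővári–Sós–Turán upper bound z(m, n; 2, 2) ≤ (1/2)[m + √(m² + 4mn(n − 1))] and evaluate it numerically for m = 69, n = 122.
z(69, 122; 2, 2) ≤ (1/2)[69 + √(69² + 4·69·122·121)] = (1/2)[69 + √4079073] = 1044.3358

Kővári–Sós–Turán: let r_1, ..., r_69 be the row sums and z = Σ r_i the total number of 1s. Each pair of columns can share at most one row with both entries 1 (else a 2×2 all-ones block appears), so Σ_i C(r_i, 2) ≤ C(122, 2) = 7381. By convexity Σ_i C(r_i, 2) ≥ 69·C(z/69, 2) = z(z − 69)/(2·69), giving z² − 69z − 69·122·121 ≤ 0 and hence z ≤ (1/2)[69 + √(4761 + 4·1018578)] = (1/2)[69 + √4079073] ≈ (1/2)(69 + 2019.6715) = 1044.3358.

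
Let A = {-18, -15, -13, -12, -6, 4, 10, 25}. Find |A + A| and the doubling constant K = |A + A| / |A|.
K = |A + A| / |A| = 32/8 = 4

Enumerate A + A = {a + b : a, b ∈ A}. With |A| = 8, there are |A|^2 = 64 ordered sum pairs; collecting distinct values, A + A = {-36, -33, -31, -30, -28, -27, -26, -25, -24, -21, -19, -18, -14, -12, -11, -9, -8, -5, -3, -2, 4, 7, 8, 10, 12, 13, 14, 19, 20, 29, 35, 50}, so |A + A| = 32. Thus K = 32/8 = 4. For comparison, the minimum possible |A + A| over all 8-element sets is 2·8 − 1 = 15 (so min K = 15/8), attained only by arithmetic progressions.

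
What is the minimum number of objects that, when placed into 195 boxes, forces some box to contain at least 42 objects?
n = (42 − 1)·195 + 1 = 7996

By the generalised pigeonhole principle, to guarantee some box contains ≥ r objects we need more than (r − 1) · k objects total. Threshold: n = (r − 1) · k + 1. With r = 42 and k = 195: n = 41 · 195 + 1 = 7995 + 1 = 7996. For n = 7995 = 41 · 195, we can put exactly 41 objects in every box, avoiding 42 in any single one — so 7996 is tight.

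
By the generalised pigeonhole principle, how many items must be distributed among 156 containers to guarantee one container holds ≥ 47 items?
n = (47 − 1)·156 + 1 = 7177

By the generalised pigeonhole principle, to guarantee some box contains ≥ r objects we need more than (r − 1) · k objects total. Threshold: n = (r − 1) · k + 1. With r = 47 and k = 156: n = 46 · 156 + 1 = 7176 + 1 = 7177. For n = 7176 = 46 · 156, we can put exactly 46 objects in every box, avoiding 47 in any single one — so 7177 is tight.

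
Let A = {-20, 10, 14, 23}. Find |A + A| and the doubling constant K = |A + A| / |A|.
K = |A + A| / |A| = 10/4 = 5/2

Enumerate A + A = {a + b : a, b ∈ A}. With |A| = 4, there are |A|^2 = 16 ordered sum pairs; collecting distinct values, A + A = {-40, -10, -6, 3, 20, 24, 28, 33, 37, 46}, so |A + A| = 10. Thus K = 10/4 = 5/2. For comparison, the minimum possible |A + A| over all 4-element sets is 2·4 − 1 = 7 (so min K = 7/4), attained only by arithmetic progressions.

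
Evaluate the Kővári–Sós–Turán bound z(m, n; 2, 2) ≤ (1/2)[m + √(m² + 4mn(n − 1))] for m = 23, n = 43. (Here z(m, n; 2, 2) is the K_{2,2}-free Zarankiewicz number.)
z(23, 43; 2, 2) ≤ (1/2)[23 + √(23² + 4·23·43·42)] = (1/2)[23 + √166681] = 215.6329

Kővári–Sós–Turán: let r_1, ..., r_23 be the row sums and z = Σ r_i the total number of 1s. Each pair of columns can share at most one row with both entries 1 (else a 2×2 all-ones block appears), so Σ_i C(r_i, 2) ≤ C(43, 2) = 903. By convexity Σ_i C(r_i, 2) ≥ 23·C(z/23, 2) = z(z − 23)/(2·23), giving z² − 23z − 23·43·42 ≤ 0 and hence z ≤ (1/2)[23 + √(529 + 4·41538)] = (1/2)[23 + √166681] ≈ (1/2)(23 + 408.2658) = 215.6329.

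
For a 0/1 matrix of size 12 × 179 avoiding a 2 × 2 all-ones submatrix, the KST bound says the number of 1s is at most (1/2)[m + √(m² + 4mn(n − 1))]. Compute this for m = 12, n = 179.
z(12, 179; 2, 2) ≤ (1/2)[12 + √(12² + 4·12·179·178)] = (1/2)[12 + √1529520] = 624.3688

Kővári–Sós–Turán: let r_1, ..., r_12 be the row sums and z = Σ r_i the total number of 1s. Each pair of columns can share at most one row with both entries 1 (else a 2×2 all-ones block appears), so Σ_i C(r_i, 2) ≤ C(179, 2) = 15931. By convexity Σ_i C(r_i, 2) ≥ 12·C(z/12, 2) = z(z − 12)/(2·12), giving z² − 12z − 12·179·178 ≤ 0 and hence z ≤ (1/2)[12 + √(144 + 4·382344)] = (1/2)[12 + √1529520] ≈ (1/2)(12 + 1236.7376) = 624.3688.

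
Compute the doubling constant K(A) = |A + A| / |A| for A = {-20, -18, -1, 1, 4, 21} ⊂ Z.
K = |A + A| / |A| = 19/6

Enumerate A + A = {a + b : a, b ∈ A}. With |A| = 6, there are |A|^2 = 36 ordered sum pairs; collecting distinct values, A + A = {-40, -38, -36, -21, -19, -17, -16, -14, -2, 0, 1, 2, 3, 5, 8, 20, 22, 25, 42}, so |A + A| = 19. Thus K = 19/6. For comparison, the minimum possible |A + A| over all 6-element sets is 2·6 − 1 = 11 (so min K = 11/6), attained only by arithmetic progressions.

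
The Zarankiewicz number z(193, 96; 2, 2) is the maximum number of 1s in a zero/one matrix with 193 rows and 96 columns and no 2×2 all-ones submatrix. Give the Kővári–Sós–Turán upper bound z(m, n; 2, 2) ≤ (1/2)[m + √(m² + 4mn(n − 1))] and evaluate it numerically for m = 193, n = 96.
z(193, 96; 2, 2) ≤ (1/2)[193 + √(193² + 4·193·96·95)] = (1/2)[193 + √7077889] = 1426.7151

Kővári–Sós–Turán: let r_1, ..., r_193 be the row sums and z = Σ r_i the total number of 1s. Each pair of columns can share at most one row with both entries 1 (else a 2×2 all-ones block appears), so Σ_i C(r_i, 2) ≤ C(96, 2) = 4560. By convexity Σ_i C(r_i, 2) ≥ 193·C(z/193, 2) = z(z − 193)/(2·193), giving z² − 193z − 193·96·95 ≤ 0 and hence z ≤ (1/2)[193 + √(37249 + 4·1760160)] = (1/2)[193 + √7077889] ≈ (1/2)(193 + 2660.4302) = 1426.7151.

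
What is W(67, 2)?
W(67, 2) = 67 + 1 = 68

A 2-term AP is any pair of integers, so a monochromatic 2-AP exists iff some colour is used at least twice. With 67 colours, the colouring i ↦ i on {1, ..., 67} uses each colour once, avoiding any monochromatic pair, so W(67, 2) > 67. For {1, ..., 68}, pigeonhole forces two integers of the same colour, which form a monochromatic 2-AP. Hence W(67, 2) = 68.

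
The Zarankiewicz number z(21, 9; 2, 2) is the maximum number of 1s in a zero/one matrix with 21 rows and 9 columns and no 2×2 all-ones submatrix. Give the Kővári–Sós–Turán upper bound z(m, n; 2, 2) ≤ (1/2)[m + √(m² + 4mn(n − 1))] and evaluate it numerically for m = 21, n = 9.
z(21, 9; 2, 2) ≤ (1/2)[21 + √(21² + 4·21·9·8)] = (1/2)[21 + √6489] = 50.7772

Kővári–Sós–Turán: let r_1, ..., r_21 be the row sums and z = Σ r_i the total number of 1s. Each pair of columns can share at most one row with both entries 1 (else a 2×2 all-ones block appears), so Σ_i C(r_i, 2) ≤ C(9, 2) = 36. By convexity Σ_i C(r_i, 2) ≥ 21·C(z/21, 2) = z(z − 21)/(2·21), giving z² − 21z − 21·9·8 ≤ 0 and hence z ≤ (1/2)[21 + √(441 + 4·1512)] = (1/2)[21 + √6489] ≈ (1/2)(21 + 80.5543) = 50.7772.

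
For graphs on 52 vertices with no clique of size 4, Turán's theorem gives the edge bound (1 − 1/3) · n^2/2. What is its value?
Turán density bound = (2/3) · 52^2/2 = 2704/3 ≈ 901.3333

Turán's theorem: ex(n, K_{r+1}) is achieved by the complete r-partite Turán graph T(n, r) with parts as balanced as possible, and is at most (1 − 1/r) · n^2/2. For r = 3, n = 52: the density bound is (2/3) · 2704/2 = 2704/3 ≈ 901.3333. The integer-valued extremum is e(T(52, 3)) = 901, which is strictly less than the density bound 2704/3 since 3 ∤ 52 (the parts of T(52, 3) cannot all be equal).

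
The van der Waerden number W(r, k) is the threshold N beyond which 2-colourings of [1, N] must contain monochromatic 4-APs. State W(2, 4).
W(2, 4) = 35

W(2, 4) = 35. The lower bound W(2, 4) > 34 comes from an explicit good 2-colouring of [1, 34]; the upper bound W(2, 4) ≤ 35 was verified by exhaustive search over 2-colourings of [1, 35].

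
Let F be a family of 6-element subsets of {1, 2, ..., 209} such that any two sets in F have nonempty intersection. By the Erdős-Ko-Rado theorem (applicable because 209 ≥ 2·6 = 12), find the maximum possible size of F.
max |F| = C(208, 5) = 3091033296

Erdős-Ko-Rado (1961): when n ≥ 2k, max |F| = C(n−1, k−1). The bound is attained by the star {A : i ∈ A} for any fixed i ∈ [n]. Here C(209−1, 6−1) = C(208, 5) = 3091033296.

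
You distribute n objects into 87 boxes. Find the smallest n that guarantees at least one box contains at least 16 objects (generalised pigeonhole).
n = (16 − 1)·87 + 1 = 1306

By the generalised pigeonhole principle, to guarantee some box contains ≥ r objects we need more than (r − 1) · k objects total. Threshold: n = (r − 1) · k + 1. With r = 16 and k = 87: n = 15 · 87 + 1 = 1305 + 1 = 1306. For n = 1305 = 15 · 87, we can put exactly 15 objects in every box, avoiding 16 in any single one — so 1306 is tight.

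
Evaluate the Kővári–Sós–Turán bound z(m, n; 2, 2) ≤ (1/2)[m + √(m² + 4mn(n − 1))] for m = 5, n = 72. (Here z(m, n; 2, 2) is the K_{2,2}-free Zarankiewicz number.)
z(5, 72; 2, 2) ≤ (1/2)[5 + √(5² + 4·5·72·71)] = (1/2)[5 + √102265] = 162.3945

Kővári–Sós–Turán: let r_1, ..., r_5 be the row sums and z = Σ r_i the total number of 1s. Each pair of columns can share at most one row with both entries 1 (else a 2×2 all-ones block appears), so Σ_i C(r_i, 2) ≤ C(72, 2) = 2556. By convexity Σ_i C(r_i, 2) ≥ 5·C(z/5, 2) = z(z − 5)/(2·5), giving z² − 5z − 5·72·71 ≤ 0 and hence z ≤ (1/2)[5 + √(25 + 4·25560)] = (1/2)[5 + √102265] ≈ (1/2)(5 + 319.789) = 162.3945.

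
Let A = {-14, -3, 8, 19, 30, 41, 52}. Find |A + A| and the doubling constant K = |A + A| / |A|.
K = |A + A| / |A| = 13/7

Enumerate A + A = {a + b : a, b ∈ A}. With |A| = 7, there are |A|^2 = 49 ordered sum pairs; collecting distinct values, A + A = {-28, -17, -6, 5, 16, 27, 38, 49, 60, 71, 82, 93, 104}, so |A + A| = 13. Thus K = 13/7. Here |A + A| = 2|A| − 1 = 13, the minimum possible — so K = 13/7 is minimal, which holds iff A is an arithmetic progression.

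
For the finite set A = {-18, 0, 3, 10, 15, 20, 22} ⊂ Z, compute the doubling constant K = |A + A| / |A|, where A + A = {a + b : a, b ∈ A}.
K = |A + A| / |A| = 25/7

Enumerate A + A = {a + b : a, b ∈ A}. With |A| = 7, there are |A|^2 = 49 ordered sum pairs; collecting distinct values, A + A = {-36, -18, -15, -8, -3, 0, 2, 3, 4, 6, 10, 13, 15, 18, 20, 22, 23, 25, 30, 32, 35, 37, 40, 42, 44}, so |A + A| = 25. Thus K = 25/7. For comparison, the minimum possible |A + A| over all 7-element sets is 2·7 − 1 = 13 (so min K = 13/7), attained only by arithmetic progressions.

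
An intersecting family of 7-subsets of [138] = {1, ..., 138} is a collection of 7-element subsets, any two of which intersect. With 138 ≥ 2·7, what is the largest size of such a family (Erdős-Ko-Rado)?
max |F| = C(137, 6) = 8218472724

Erdős-Ko-Rado (1961): when n ≥ 2k, max |F| = C(n−1, k−1). The bound is attained by the star {A : i ∈ A} for any fixed i ∈ [n]. Here C(138−1, 7−1) = C(137, 6) = 8218472724.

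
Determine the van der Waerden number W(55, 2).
W(55, 2) = 55 + 1 = 56

A 2-term AP is any pair of integers, so a monochromatic 2-AP exists iff some colour is used at least twice. With 55 colours, the colouring i ↦ i on {1, ..., 55} uses each colour once, avoiding any monochromatic pair, so W(55, 2) > 55. For {1, ..., 56}, pigeonhole forces two integers of the same colour, which form a monochromatic 2-AP. Hence W(55, 2) = 56.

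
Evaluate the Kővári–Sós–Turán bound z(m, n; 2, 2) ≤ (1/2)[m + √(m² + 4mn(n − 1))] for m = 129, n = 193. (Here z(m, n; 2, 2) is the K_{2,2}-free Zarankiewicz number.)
z(129, 193; 2, 2) ≤ (1/2)[129 + √(129² + 4·129·193·192)] = (1/2)[129 + √19137537] = 2251.8235

Kővári–Sós–Turán: let r_1, ..., r_129 be the row sums and z = Σ r_i the total number of 1s. Each pair of columns can share at most one row with both entries 1 (else a 2×2 all-ones block appears), so Σ_i C(r_i, 2) ≤ C(193, 2) = 18528. By convexity Σ_i C(r_i, 2) ≥ 129·C(z/129, 2) = z(z − 129)/(2·129), giving z² − 129z − 129·193·192 ≤ 0 and hence z ≤ (1/2)[129 + √(16641 + 4·4780224)] = (1/2)[129 + √19137537] ≈ (1/2)(129 + 4374.6471) = 2251.8235.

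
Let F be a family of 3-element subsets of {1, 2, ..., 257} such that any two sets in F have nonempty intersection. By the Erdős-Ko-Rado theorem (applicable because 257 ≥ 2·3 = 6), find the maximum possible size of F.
max |F| = C(256, 2) = 32640

The Erdős-Ko-Rado theorem states: for n ≥ 2k, an intersecting family of k-subsets of an n-element set has size at most C(n − 1, k − 1), with equality for 'star' families {A ⊆ [n] : |A| = k, i ∈ A} (fix an element i). For n = 257, k = 3: C(256, 2) = 32640.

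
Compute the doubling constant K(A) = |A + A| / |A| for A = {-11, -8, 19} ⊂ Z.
K = |A + A| / |A| = 6/3 = 2

Enumerate A + A = {a + b : a, b ∈ A}. With |A| = 3, there are |A|^2 = 9 ordered sum pairs; collecting distinct values, A + A = {-22, -19, -16, 8, 11, 38}, so |A + A| = 6. Thus K = 6/3 = 2. For comparison, the minimum possible |A + A| over all 3-element sets is 2·3 − 1 = 5 (so min K = 5/3), attained only by arithmetic progressions.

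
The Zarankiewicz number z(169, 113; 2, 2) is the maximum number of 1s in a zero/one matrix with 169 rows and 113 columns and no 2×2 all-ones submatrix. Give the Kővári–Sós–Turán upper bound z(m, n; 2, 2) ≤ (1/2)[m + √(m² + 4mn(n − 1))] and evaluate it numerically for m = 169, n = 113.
z(169, 113; 2, 2) ≤ (1/2)[169 + √(169² + 4·169·113·112)] = (1/2)[169 + √8584017] = 1549.4247

Kővári–Sós–Turán: let r_1, ..., r_169 be the row sums and z = Σ r_i the total number of 1s. Each pair of columns can share at most one row with both entries 1 (else a 2×2 all-ones block appears), so Σ_i C(r_i, 2) ≤ C(113, 2) = 6328. By convexity Σ_i C(r_i, 2) ≥ 169·C(z/169, 2) = z(z − 169)/(2·169), giving z² − 169z − 169·113·112 ≤ 0 and hence z ≤ (1/2)[169 + √(28561 + 4·2138864)] = (1/2)[169 + √8584017] ≈ (1/2)(169 + 2929.8493) = 1549.4247.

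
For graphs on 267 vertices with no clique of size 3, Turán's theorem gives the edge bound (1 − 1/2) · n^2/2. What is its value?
Turán density bound = (1/2) · 267^2/2 = 71289/4 ≈ 17822.25

Turán's theorem: ex(n, K_{r+1}) is achieved by the complete r-partite Turán graph T(n, r) with parts as balanced as possible, and is at most (1 − 1/r) · n^2/2. For r = 2, n = 267: the density bound is (1/2) · 71289/2 = 71289/4 ≈ 17822.25. The integer-valued extremum is e(T(267, 2)) = 17822, which is strictly less than the density bound 71289/4 since 2 ∤ 267 (the parts of T(267, 2) cannot all be equal).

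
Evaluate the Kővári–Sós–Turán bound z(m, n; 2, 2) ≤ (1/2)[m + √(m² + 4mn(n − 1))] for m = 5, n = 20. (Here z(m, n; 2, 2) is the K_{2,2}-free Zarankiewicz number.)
z(5, 20; 2, 2) ≤ (1/2)[5 + √(5² + 4·5·20·19)] = (1/2)[5 + √7625] = 46.1606

Kővári–Sós–Turán: let r_1, ..., r_5 be the row sums and z = Σ r_i the total number of 1s. Each pair of columns can share at most one row with both entries 1 (else a 2×2 all-ones block appears), so Σ_i C(r_i, 2) ≤ C(20, 2) = 190. By convexity Σ_i C(r_i, 2) ≥ 5·C(z/5, 2) = z(z − 5)/(2·5), giving z² − 5z − 5·20·19 ≤ 0 and hence z ≤ (1/2)[5 + √(25 + 4·1900)] = (1/2)[5 + √7625] ≈ (1/2)(5 + 87.3212) = 46.1606.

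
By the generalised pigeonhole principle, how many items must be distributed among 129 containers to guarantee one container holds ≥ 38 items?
n = (38 − 1)·129 + 1 = 4774

By the generalised pigeonhole principle, to guarantee some box contains ≥ r objects we need more than (r − 1) · k objects total. Threshold: n = (r − 1) · k + 1. With r = 38 and k = 129: n = 37 · 129 + 1 = 4773 + 1 = 4774. For n = 4773 = 37 · 129, we can put exactly 37 objects in every box, avoiding 38 in any single one — so 4774 is tight.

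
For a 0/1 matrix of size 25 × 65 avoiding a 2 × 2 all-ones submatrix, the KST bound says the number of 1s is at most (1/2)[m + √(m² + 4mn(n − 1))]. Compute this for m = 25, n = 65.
z(25, 65; 2, 2) ≤ (1/2)[25 + √(25² + 4·25·65·64)] = (1/2)[25 + √416625] = 335.2325

Kővári–Sós–Turán: let r_1, ..., r_25 be the row sums and z = Σ r_i the total number of 1s. Each pair of columns can share at most one row with both entries 1 (else a 2×2 all-ones block appears), so Σ_i C(r_i, 2) ≤ C(65, 2) = 2080. By convexity Σ_i C(r_i, 2) ≥ 25·C(z/25, 2) = z(z − 25)/(2·25), giving z² − 25z − 25·65·64 ≤ 0 and hence z ≤ (1/2)[25 + √(625 + 4·104000)] = (1/2)[25 + √416625] ≈ (1/2)(25 + 645.4649) = 335.2325.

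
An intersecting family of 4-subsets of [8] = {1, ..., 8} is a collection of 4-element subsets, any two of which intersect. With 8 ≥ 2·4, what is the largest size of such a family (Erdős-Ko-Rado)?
max |F| = C(7, 3) = 35

The Erdős-Ko-Rado theorem states: for n ≥ 2k, an intersecting family of k-subsets of an n-element set has size at most C(n − 1, k − 1), with equality for 'star' families {A ⊆ [n] : |A| = k, i ∈ A} (fix an element i). For n = 8, k = 4: C(7, 3) = 35.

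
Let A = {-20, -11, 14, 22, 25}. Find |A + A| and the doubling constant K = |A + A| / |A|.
K = |A + A| / |A| = 15/5 = 3

Enumerate A + A = {a + b : a, b ∈ A}. With |A| = 5, there are |A|^2 = 25 ordered sum pairs; collecting distinct values, A + A = {-40, -31, -22, -6, 2, 3, 5, 11, 14, 28, 36, 39, 44, 47, 50}, so |A + A| = 15. Thus K = 15/5 = 3. For comparison, the minimum possible |A + A| over all 5-element sets is 2·5 − 1 = 9 (so min K = 9/5), attained only by arithmetic progressions.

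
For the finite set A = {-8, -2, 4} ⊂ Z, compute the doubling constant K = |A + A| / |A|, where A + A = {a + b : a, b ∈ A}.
K = |A + A| / |A| = 5/3

Enumerate A + A = {a + b : a, b ∈ A}. With |A| = 3, there are |A|^2 = 9 ordered sum pairs; collecting distinct values, A + A = {-16, -10, -4, 2, 8}, so |A + A| = 5. Thus K = 5/3. Here |A + A| = 2|A| − 1 = 5, the minimum possible — so K = 5/3 is minimal, which holds iff A is an arithmetic progression.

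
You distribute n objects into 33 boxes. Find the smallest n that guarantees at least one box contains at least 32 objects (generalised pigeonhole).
n = (32 − 1)·33 + 1 = 1024

By the generalised pigeonhole principle, to guarantee some box contains ≥ r objects we need more than (r − 1) · k objects total. Threshold: n = (r − 1) · k + 1. With r = 32 and k = 33: n = 31 · 33 + 1 = 1023 + 1 = 1024. For n = 1023 = 31 · 33, we can put exactly 31 objects in every box, avoiding 32 in any single one — so 1024 is tight.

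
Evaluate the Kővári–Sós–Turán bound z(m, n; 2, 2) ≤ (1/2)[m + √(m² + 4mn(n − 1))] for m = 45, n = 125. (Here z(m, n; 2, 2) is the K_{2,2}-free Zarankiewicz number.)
z(45, 125; 2, 2) ≤ (1/2)[45 + √(45² + 4·45·125·124)] = (1/2)[45 + √2792025] = 857.9677

Kővári–Sós–Turán: let r_1, ..., r_45 be the row sums and z = Σ r_i the total number of 1s. Each pair of columns can share at most one row with both entries 1 (else a 2×2 all-ones block appears), so Σ_i C(r_i, 2) ≤ C(125, 2) = 7750. By convexity Σ_i C(r_i, 2) ≥ 45·C(z/45, 2) = z(z − 45)/(2·45), giving z² − 45z − 45·125·124 ≤ 0 and hence z ≤ (1/2)[45 + √(2025 + 4·697500)] = (1/2)[45 + √2792025] ≈ (1/2)(45 + 1670.9354) = 857.9677.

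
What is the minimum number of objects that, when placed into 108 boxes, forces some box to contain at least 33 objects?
n = (33 − 1)·108 + 1 = 3457

By the generalised pigeonhole principle, to guarantee some box contains ≥ r objects we need more than (r − 1) · k objects total. Threshold: n = (r − 1) · k + 1. With r = 33 and k = 108: n = 32 · 108 + 1 = 3456 + 1 = 3457. For n = 3456 = 32 · 108, we can put exactly 32 objects in every box, avoiding 33 in any single one — so 3457 is tight.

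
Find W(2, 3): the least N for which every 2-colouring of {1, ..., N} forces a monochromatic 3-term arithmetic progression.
W(2, 3) = 9

Lower bound: the 2-colouring RRBBRRBB of {1, ..., 8} (R at positions {1, 2, 5, 6}, B at {3, 4, 7, 8}) contains no monochromatic 3-term AP, so W(2, 3) > 8. Upper bound: a case analysis on any 2-colouring of {1, ..., 9} forces such an AP. Hence W(2, 3) = 9.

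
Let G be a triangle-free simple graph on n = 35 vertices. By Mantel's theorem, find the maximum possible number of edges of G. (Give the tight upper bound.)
ex(35, K_3) = ⌊35^2/4⌋ = 306

Mantel (1907): a triangle-free graph on n vertices has at most ⌊n^2/4⌋ edges, with equality for the complete bipartite graph K_{⌊n/2⌋, ⌈n/2⌉}. For n = 35: ⌊35^2/4⌋ = ⌊1225/4⌋ = 306. The extremal graph is K_{17, 18}, which has 17·18 = 306 edges.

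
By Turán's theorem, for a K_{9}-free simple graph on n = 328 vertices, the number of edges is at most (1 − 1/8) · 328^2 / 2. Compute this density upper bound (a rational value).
Turán density bound = (7/8) · 328^2/2 = 47068

Turán's theorem: ex(n, K_{r+1}) is achieved by the complete r-partite Turán graph T(n, r) with parts as balanced as possible, and is at most (1 − 1/r) · n^2/2. For r = 8, n = 328: the density bound is (7/8) · 107584/2 = 47068. Since 8 ∣ 328, the Turán graph T(328, 8) has parts of equal size 41, and its edge count e(T(328, 8)) = 47068 attains the density bound exactly.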